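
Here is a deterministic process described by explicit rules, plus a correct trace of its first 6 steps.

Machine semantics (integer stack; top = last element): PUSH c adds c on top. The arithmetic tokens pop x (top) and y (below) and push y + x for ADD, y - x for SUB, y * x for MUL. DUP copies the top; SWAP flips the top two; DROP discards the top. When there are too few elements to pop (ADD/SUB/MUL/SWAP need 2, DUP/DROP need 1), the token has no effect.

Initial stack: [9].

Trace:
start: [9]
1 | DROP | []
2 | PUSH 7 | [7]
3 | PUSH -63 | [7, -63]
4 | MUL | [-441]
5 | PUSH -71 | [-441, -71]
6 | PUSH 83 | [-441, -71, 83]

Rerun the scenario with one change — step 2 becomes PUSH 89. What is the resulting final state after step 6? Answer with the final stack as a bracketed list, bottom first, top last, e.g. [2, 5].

[-5607, -71, 83]

(re-executing from step 2 with the substitution; state before step 2: [])
2 | PUSH 89 | [89]
3 | PUSH -63 | [89, -63]
4 | MUL | [-5607]
5 | PUSH -71 | [-5607, -71]
6 | PUSH 83 | [-5607, -71, 83]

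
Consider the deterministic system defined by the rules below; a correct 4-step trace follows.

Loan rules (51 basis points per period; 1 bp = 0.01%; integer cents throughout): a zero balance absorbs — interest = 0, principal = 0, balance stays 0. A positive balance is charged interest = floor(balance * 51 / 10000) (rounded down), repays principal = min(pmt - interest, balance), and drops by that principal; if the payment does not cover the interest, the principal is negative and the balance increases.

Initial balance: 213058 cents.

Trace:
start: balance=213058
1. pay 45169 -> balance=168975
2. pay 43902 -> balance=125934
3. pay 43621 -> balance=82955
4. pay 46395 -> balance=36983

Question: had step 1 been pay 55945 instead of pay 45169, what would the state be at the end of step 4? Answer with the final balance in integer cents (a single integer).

26041

(re-executing from step 1 with the substitution; state before step 1: balance=213058)
1. pay 55945 -> balance=158199
2. pay 43902 -> balance=115103
3. pay 43621 -> balance=72069
4. pay 46395 -> balance=26041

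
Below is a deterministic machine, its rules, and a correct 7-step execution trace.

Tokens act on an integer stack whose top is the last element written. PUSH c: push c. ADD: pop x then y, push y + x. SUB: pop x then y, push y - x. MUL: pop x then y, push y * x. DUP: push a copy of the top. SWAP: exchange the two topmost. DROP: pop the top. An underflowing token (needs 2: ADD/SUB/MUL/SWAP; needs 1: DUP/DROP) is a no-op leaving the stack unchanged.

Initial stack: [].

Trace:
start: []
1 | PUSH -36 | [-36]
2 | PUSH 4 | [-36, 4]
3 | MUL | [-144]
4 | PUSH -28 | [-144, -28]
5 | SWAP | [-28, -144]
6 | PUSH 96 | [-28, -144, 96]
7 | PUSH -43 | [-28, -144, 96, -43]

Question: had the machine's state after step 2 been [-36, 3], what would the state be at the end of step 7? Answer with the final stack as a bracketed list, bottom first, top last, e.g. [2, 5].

state after step 2 := [-36, 3]
3 | MUL | [-108]
4 | PUSH -28 | [-108, -28]
5 | SWAP | [-28, -108]
6 | PUSH 96 | [-28, -108, 96]
7 | PUSH -43 | [-28, -108, 96, -43]

[-28, -108, 96, -43]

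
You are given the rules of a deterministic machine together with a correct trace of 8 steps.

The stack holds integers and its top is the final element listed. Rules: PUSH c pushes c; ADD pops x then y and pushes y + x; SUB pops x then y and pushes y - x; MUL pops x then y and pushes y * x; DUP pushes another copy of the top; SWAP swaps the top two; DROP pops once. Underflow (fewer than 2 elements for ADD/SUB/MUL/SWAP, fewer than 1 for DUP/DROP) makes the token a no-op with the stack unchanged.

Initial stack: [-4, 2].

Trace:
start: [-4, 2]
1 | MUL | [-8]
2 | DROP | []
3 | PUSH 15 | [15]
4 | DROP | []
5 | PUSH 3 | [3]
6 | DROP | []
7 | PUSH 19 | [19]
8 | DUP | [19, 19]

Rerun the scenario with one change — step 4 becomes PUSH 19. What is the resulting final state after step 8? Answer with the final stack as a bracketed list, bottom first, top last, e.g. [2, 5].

(re-executing from step 4 with the substitution; state before step 4: [15])
4 | PUSH 19 | [15, 19]
5 | PUSH 3 | [15, 19, 3]
6 | DROP | [15, 19]
7 | PUSH 19 | [15, 19, 19]
8 | DUP | [15, 19, 19, 19]

[15, 19, 19, 19]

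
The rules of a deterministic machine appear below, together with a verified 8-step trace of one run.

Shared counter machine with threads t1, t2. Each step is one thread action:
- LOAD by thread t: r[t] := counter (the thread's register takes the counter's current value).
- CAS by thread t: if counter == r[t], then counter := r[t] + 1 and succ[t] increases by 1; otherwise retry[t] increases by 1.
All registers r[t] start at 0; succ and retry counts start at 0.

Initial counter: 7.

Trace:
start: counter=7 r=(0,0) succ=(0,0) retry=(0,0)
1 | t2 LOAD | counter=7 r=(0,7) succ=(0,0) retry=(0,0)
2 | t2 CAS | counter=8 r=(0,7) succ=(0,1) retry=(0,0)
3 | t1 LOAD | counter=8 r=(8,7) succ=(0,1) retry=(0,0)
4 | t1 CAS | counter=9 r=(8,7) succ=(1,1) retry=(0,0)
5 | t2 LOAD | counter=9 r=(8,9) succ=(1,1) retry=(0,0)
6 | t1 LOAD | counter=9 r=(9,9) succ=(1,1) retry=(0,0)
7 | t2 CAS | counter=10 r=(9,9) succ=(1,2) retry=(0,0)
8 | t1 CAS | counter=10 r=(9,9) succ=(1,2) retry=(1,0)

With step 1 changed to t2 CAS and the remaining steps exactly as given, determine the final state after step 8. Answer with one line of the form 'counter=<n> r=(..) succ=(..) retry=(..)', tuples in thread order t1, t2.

(re-executing from step 1 with the substitution; state before step 1: counter=7 r=(0,0) succ=(0,0) retry=(0,0))
1 | t2 CAS | counter=7 r=(0,0) succ=(0,0) retry=(0,1)
2 | t2 CAS | counter=7 r=(0,0) succ=(0,0) retry=(0,2)
3 | t1 LOAD | counter=7 r=(7,0) succ=(0,0) retry=(0,2)
4 | t1 CAS | counter=8 r=(7,0) succ=(1,0) retry=(0,2)
5 | t2 LOAD | counter=8 r=(7,8) succ=(1,0) retry=(0,2)
6 | t1 LOAD | counter=8 r=(8,8) succ=(1,0) retry=(0,2)
7 | t2 CAS | counter=9 r=(8,8) succ=(1,1) retry=(0,2)
8 | t1 CAS | counter=9 r=(8,8) succ=(1,1) retry=(1,2)

counter=9 r=(8,8) succ=(1,1) retry=(1,2)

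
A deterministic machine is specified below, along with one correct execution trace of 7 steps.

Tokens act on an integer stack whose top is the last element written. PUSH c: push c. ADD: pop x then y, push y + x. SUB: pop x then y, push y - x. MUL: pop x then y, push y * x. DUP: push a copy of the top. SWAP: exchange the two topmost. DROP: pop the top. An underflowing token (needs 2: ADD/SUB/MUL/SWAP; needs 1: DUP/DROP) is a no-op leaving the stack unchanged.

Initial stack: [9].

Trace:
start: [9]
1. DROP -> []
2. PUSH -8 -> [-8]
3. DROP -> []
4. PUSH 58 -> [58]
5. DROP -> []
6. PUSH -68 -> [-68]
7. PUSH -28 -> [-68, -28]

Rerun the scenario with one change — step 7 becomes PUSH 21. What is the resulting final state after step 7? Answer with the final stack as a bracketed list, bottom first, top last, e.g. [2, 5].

(re-executing from step 7 with the substitution; state before step 7: [-68])
7. PUSH 21 -> [-68, 21]

[-68, 21]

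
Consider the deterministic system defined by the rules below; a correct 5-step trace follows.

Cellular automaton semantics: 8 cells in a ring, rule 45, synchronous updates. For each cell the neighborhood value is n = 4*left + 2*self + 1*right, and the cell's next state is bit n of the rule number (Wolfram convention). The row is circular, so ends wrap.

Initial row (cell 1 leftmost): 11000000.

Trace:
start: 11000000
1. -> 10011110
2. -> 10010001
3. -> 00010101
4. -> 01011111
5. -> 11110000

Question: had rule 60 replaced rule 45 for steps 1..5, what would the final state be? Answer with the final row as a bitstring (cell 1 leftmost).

10101010

(re-executing steps 1..5 under rule 60; state before step 1: 11000000)
1. -> 10100000
2. -> 11110000
3. -> 10001000
4. -> 11001100
5. -> 10101010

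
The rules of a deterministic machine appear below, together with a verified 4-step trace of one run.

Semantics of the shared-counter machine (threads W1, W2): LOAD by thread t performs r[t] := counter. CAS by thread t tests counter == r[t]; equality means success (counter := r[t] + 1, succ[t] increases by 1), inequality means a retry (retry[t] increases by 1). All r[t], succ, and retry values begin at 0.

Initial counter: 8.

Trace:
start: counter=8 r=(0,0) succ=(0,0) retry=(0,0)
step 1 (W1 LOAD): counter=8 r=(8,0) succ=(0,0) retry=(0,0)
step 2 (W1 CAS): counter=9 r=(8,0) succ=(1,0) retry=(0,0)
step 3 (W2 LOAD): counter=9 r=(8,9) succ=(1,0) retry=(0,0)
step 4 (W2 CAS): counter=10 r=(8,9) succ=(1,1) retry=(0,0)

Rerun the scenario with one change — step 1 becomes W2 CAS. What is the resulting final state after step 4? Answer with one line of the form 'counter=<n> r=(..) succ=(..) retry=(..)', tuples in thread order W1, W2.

counter=9 r=(0,8) succ=(0,1) retry=(1,1)

(re-executing from step 1 with the substitution; state before step 1: counter=8 r=(0,0) succ=(0,0) retry=(0,0))
step 1 (W2 CAS): counter=8 r=(0,0) succ=(0,0) retry=(0,1)
step 2 (W1 CAS): counter=8 r=(0,0) succ=(0,0) retry=(1,1)
step 3 (W2 LOAD): counter=8 r=(0,8) succ=(0,0) retry=(1,1)
step 4 (W2 CAS): counter=9 r=(0,8) succ=(0,1) retry=(1,1)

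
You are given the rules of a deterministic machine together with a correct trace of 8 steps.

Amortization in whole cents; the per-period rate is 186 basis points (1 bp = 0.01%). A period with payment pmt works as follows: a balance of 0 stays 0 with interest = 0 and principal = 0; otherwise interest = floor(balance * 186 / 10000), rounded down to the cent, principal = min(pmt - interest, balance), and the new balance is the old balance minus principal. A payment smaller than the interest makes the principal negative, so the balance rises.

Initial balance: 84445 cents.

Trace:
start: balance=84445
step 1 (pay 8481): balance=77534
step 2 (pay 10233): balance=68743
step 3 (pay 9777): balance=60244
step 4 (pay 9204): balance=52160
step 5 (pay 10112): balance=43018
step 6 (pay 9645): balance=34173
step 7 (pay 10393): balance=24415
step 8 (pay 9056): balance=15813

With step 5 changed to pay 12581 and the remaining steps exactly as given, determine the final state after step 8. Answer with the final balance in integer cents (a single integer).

13203

(re-executing from step 5 with the substitution; state before step 5: balance=52160)
step 5 (pay 12581): balance=40549
step 6 (pay 9645): balance=31658
step 7 (pay 10393): balance=21853
step 8 (pay 9056): balance=13203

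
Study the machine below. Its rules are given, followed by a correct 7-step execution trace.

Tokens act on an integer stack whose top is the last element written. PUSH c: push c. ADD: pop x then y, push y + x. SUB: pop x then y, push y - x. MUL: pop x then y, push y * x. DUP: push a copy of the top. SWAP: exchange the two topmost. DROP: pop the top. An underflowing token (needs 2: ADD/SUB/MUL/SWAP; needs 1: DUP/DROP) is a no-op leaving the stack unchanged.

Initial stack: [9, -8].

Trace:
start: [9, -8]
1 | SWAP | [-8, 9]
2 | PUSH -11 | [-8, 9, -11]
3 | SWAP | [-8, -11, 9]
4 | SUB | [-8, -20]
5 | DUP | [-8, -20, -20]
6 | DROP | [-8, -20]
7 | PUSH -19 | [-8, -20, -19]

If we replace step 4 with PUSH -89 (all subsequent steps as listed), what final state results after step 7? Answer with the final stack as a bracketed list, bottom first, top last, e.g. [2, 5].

[-8, -11, 9, -89, -19]

(re-executing from step 4 with the substitution; state before step 4: [-8, -11, 9])
4 | PUSH -89 | [-8, -11, 9, -89]
5 | DUP | [-8, -11, 9, -89, -89]
6 | DROP | [-8, -11, 9, -89]
7 | PUSH -19 | [-8, -11, 9, -89, -19]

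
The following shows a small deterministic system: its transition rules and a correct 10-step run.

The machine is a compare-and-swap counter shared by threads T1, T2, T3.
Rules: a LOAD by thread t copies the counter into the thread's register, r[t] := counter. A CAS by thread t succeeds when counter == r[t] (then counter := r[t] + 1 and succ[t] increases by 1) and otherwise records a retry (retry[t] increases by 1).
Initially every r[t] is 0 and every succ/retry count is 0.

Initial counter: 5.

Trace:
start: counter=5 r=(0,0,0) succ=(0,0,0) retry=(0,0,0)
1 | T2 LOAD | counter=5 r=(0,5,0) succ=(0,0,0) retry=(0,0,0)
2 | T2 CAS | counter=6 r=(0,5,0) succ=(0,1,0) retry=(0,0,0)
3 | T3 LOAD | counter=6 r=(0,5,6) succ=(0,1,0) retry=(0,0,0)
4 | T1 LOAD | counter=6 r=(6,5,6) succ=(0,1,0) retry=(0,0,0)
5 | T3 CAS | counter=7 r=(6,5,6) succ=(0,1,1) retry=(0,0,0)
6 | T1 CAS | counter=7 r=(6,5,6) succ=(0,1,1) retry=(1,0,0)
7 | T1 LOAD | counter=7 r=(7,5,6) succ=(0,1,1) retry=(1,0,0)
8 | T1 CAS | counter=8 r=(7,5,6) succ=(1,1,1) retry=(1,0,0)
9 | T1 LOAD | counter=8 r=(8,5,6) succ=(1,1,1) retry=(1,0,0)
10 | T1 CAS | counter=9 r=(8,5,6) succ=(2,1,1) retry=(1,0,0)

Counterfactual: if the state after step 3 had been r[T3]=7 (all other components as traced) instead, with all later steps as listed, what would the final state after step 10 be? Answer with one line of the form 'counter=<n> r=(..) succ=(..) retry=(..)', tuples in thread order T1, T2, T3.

state after step 3 := counter=6 r=(0,5,7) succ=(0,1,0) retry=(0,0,0)
4 | T1 LOAD | counter=6 r=(6,5,7) succ=(0,1,0) retry=(0,0,0)
5 | T3 CAS | counter=6 r=(6,5,7) succ=(0,1,0) retry=(0,0,1)
6 | T1 CAS | counter=7 r=(6,5,7) succ=(1,1,0) retry=(0,0,1)
7 | T1 LOAD | counter=7 r=(7,5,7) succ=(1,1,0) retry=(0,0,1)
8 | T1 CAS | counter=8 r=(7,5,7) succ=(2,1,0) retry=(0,0,1)
9 | T1 LOAD | counter=8 r=(8,5,7) succ=(2,1,0) retry=(0,0,1)
10 | T1 CAS | counter=9 r=(8,5,7) succ=(3,1,0) retry=(0,0,1)

counter=9 r=(8,5,7) succ=(3,1,0) retry=(0,0,1)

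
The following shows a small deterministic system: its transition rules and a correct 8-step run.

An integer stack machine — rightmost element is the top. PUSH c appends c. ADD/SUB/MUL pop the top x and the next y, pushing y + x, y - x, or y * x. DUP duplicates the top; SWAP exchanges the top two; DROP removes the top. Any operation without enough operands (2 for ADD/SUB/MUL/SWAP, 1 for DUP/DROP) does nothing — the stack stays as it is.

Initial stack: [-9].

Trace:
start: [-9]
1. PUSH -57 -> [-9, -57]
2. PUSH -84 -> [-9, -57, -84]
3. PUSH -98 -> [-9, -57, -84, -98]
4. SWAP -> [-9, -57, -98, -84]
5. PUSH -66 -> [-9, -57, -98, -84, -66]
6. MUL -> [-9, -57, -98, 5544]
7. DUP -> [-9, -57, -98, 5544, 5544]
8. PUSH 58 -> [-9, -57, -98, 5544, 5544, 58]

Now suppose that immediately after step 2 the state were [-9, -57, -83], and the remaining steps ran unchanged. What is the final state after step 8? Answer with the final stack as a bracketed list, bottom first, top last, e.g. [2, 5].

[-9, -57, -98, 5478, 5478, 58]

state after step 2 := [-9, -57, -83]
3. PUSH -98 -> [-9, -57, -83, -98]
4. SWAP -> [-9, -57, -98, -83]
5. PUSH -66 -> [-9, -57, -98, -83, -66]
6. MUL -> [-9, -57, -98, 5478]
7. DUP -> [-9, -57, -98, 5478, 5478]
8. PUSH 58 -> [-9, -57, -98, 5478, 5478, 58]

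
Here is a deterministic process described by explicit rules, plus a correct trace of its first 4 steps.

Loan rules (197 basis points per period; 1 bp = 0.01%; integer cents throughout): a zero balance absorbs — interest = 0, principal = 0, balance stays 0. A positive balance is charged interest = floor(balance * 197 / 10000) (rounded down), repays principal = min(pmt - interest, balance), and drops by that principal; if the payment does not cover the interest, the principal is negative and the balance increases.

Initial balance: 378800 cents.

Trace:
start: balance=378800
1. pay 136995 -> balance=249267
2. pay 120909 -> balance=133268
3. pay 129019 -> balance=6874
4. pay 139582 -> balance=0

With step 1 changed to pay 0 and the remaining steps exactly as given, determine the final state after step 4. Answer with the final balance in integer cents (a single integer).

12679

(re-executing from step 1 with the substitution; state before step 1: balance=378800)
1. pay 0 -> balance=386262
2. pay 120909 -> balance=272962
3. pay 129019 -> balance=149320
4. pay 139582 -> balance=12679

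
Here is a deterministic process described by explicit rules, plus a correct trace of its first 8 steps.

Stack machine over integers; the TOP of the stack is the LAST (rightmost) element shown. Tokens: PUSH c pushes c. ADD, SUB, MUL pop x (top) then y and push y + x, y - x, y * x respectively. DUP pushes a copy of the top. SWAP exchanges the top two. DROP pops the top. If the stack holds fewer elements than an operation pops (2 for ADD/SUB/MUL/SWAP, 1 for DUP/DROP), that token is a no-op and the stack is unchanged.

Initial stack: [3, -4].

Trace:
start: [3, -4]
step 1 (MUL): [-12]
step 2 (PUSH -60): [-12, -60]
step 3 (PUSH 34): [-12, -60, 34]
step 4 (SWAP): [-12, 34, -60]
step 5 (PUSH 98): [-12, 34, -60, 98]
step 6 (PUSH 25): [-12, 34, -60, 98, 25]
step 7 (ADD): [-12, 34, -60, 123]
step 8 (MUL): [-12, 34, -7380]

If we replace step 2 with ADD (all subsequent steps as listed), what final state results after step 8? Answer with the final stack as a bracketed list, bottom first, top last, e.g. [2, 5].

[34, -1476]

(re-executing from step 2 with the substitution; state before step 2: [-12])
step 2 (ADD): [-12]
step 3 (PUSH 34): [-12, 34]
step 4 (SWAP): [34, -12]
step 5 (PUSH 98): [34, -12, 98]
step 6 (PUSH 25): [34, -12, 98, 25]
step 7 (ADD): [34, -12, 123]
step 8 (MUL): [34, -1476]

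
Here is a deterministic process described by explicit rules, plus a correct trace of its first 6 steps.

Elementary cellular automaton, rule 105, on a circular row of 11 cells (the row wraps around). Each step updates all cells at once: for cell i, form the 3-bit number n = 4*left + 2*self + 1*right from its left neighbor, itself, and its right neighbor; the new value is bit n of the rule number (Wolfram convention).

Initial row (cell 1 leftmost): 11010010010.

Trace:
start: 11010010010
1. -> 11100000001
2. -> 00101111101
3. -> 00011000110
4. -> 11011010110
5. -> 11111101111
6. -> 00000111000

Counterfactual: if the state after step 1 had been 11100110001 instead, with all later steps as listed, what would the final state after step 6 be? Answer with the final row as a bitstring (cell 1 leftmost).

state after step 1 := 11100110001
2. -> 00100110101
3. -> 00000111010
4. -> 11110101100
5. -> 10011011100
6. -> 00011110100

00011110100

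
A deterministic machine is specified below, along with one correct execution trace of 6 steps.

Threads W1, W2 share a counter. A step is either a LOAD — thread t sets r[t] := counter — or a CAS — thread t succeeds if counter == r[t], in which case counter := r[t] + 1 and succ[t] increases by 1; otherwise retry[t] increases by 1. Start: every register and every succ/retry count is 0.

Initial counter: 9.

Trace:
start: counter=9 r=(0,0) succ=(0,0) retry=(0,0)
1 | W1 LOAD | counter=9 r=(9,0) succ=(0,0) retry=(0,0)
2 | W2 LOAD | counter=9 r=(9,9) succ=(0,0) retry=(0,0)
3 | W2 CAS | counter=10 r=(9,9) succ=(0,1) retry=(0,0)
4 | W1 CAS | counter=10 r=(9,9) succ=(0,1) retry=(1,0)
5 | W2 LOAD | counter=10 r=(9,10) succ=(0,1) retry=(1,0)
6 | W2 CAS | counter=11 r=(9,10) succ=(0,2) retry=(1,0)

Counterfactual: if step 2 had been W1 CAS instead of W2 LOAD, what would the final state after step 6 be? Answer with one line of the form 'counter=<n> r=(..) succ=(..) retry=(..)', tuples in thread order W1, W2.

counter=11 r=(9,10) succ=(1,1) retry=(1,1)

(re-executing from step 2 with the substitution; state before step 2: counter=9 r=(9,0) succ=(0,0) retry=(0,0))
2 | W1 CAS | counter=10 r=(9,0) succ=(1,0) retry=(0,0)
3 | W2 CAS | counter=10 r=(9,0) succ=(1,0) retry=(0,1)
4 | W1 CAS | counter=10 r=(9,0) succ=(1,0) retry=(1,1)
5 | W2 LOAD | counter=10 r=(9,10) succ=(1,0) retry=(1,1)
6 | W2 CAS | counter=11 r=(9,10) succ=(1,1) retry=(1,1)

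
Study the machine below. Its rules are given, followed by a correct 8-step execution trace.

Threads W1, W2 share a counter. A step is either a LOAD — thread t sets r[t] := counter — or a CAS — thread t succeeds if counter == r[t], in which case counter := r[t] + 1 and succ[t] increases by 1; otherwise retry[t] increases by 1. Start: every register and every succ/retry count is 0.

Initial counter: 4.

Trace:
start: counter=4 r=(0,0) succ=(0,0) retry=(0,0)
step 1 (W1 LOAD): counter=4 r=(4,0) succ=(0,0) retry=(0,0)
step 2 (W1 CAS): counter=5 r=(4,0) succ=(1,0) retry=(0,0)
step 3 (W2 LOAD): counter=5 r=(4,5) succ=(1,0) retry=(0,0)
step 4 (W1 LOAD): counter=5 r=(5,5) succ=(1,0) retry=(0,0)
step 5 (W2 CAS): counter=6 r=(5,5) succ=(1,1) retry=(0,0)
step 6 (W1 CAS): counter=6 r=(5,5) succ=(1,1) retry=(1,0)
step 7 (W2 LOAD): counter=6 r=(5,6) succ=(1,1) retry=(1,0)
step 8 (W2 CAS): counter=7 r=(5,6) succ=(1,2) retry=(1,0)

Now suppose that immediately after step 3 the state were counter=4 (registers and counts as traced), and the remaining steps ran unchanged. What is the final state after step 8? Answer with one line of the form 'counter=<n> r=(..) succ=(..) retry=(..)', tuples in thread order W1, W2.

state after step 3 := counter=4 r=(4,5) succ=(1,0) retry=(0,0)
step 4 (W1 LOAD): counter=4 r=(4,5) succ=(1,0) retry=(0,0)
step 5 (W2 CAS): counter=4 r=(4,5) succ=(1,0) retry=(0,1)
step 6 (W1 CAS): counter=5 r=(4,5) succ=(2,0) retry=(0,1)
step 7 (W2 LOAD): counter=5 r=(4,5) succ=(2,0) retry=(0,1)
step 8 (W2 CAS): counter=6 r=(4,5) succ=(2,1) retry=(0,1)

counter=6 r=(4,5) succ=(2,1) retry=(0,1)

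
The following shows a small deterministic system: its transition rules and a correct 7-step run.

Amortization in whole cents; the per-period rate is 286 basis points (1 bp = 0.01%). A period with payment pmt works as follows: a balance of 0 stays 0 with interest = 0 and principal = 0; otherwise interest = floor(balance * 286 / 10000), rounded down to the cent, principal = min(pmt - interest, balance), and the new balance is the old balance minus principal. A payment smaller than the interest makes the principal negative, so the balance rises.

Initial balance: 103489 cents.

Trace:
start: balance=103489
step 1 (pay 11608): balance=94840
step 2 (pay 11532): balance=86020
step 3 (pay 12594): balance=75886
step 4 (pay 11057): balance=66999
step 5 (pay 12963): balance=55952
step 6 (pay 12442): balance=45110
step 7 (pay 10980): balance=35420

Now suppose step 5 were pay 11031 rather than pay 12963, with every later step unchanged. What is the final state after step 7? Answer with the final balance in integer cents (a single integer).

37463

(re-executing from step 5 with the substitution; state before step 5: balance=66999)
step 5 (pay 11031): balance=57884
step 6 (pay 12442): balance=47097
step 7 (pay 10980): balance=37463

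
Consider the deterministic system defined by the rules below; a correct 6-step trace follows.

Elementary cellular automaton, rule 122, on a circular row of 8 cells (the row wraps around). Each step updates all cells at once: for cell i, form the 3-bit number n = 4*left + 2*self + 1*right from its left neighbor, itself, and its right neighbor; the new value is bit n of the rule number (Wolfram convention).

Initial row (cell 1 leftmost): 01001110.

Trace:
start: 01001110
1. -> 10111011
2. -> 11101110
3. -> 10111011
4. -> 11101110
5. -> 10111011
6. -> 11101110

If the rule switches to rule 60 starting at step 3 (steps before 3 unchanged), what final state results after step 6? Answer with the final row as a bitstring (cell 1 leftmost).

00000000

(re-executing steps 3..6 under rule 60; state before step 3: 11101110)
3. -> 10011001
4. -> 01010101
5. -> 11111111
6. -> 00000000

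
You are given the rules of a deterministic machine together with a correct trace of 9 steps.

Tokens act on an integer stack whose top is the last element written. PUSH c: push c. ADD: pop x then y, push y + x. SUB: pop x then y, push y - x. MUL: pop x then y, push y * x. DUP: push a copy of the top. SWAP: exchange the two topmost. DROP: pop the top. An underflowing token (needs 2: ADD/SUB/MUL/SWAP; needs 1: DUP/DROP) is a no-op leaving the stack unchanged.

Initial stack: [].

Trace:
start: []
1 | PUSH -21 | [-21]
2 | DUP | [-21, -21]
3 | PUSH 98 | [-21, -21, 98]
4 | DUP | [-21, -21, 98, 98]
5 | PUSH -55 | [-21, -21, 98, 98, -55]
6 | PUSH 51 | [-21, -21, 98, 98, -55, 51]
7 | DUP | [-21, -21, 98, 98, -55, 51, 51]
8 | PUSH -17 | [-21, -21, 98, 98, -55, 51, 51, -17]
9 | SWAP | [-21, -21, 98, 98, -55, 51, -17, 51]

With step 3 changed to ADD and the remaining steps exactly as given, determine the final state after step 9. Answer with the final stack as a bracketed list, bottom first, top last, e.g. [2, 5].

(re-executing from step 3 with the substitution; state before step 3: [-21, -21])
3 | ADD | [-42]
4 | DUP | [-42, -42]
5 | PUSH -55 | [-42, -42, -55]
6 | PUSH 51 | [-42, -42, -55, 51]
7 | DUP | [-42, -42, -55, 51, 51]
8 | PUSH -17 | [-42, -42, -55, 51, 51, -17]
9 | SWAP | [-42, -42, -55, 51, -17, 51]

[-42, -42, -55, 51, -17, 51]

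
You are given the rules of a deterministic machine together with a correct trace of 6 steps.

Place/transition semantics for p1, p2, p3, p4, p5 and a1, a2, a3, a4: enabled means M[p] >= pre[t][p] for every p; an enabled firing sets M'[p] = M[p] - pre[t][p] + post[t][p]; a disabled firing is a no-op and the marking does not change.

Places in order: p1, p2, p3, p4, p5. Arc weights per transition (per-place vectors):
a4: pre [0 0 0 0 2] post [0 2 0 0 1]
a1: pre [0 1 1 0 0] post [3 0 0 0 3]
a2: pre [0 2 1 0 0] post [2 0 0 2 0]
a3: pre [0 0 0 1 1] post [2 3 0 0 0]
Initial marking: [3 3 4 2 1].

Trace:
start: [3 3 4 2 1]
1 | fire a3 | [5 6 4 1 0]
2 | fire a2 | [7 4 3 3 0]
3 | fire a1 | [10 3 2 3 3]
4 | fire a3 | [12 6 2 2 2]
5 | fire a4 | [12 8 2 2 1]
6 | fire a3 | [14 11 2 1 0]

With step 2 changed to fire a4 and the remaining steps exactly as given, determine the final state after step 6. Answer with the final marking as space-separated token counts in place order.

(re-executing from step 2 with the substitution; state before step 2: [5 6 4 1 0])
2 | fire a4 | [5 6 4 1 0]
3 | fire a1 | [8 5 3 1 3]
4 | fire a3 | [10 8 3 0 2]
5 | fire a4 | [10 10 3 0 1]
6 | fire a3 | [10 10 3 0 1]

10 10 3 0 1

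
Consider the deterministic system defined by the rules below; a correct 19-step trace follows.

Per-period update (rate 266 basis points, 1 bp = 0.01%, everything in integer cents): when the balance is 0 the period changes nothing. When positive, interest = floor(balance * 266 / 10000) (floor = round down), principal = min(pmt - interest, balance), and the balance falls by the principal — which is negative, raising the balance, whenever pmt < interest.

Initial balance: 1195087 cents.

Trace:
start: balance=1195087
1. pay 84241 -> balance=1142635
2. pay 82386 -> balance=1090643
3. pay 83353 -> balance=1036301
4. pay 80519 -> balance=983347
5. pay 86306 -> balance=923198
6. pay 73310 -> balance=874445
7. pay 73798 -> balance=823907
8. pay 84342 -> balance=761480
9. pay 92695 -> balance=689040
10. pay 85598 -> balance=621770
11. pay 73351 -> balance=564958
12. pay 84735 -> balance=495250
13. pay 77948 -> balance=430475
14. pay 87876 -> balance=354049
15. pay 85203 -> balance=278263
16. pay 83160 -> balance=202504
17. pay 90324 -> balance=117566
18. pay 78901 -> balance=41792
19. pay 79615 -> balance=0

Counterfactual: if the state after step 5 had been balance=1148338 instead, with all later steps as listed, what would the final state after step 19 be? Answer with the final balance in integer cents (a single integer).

288428

state after step 5 := balance=1148338
6. pay 73310 -> balance=1105573
7. pay 73798 -> balance=1061183
8. pay 84342 -> balance=1005068
9. pay 92695 -> balance=939107
10. pay 85598 -> balance=878489
11. pay 73351 -> balance=828505
12. pay 84735 -> balance=765808
13. pay 77948 -> balance=708230
14. pay 87876 -> balance=639192
15. pay 85203 -> balance=570991
16. pay 83160 -> balance=503019
17. pay 90324 -> balance=426075
18. pay 78901 -> balance=358507
19. pay 79615 -> balance=288428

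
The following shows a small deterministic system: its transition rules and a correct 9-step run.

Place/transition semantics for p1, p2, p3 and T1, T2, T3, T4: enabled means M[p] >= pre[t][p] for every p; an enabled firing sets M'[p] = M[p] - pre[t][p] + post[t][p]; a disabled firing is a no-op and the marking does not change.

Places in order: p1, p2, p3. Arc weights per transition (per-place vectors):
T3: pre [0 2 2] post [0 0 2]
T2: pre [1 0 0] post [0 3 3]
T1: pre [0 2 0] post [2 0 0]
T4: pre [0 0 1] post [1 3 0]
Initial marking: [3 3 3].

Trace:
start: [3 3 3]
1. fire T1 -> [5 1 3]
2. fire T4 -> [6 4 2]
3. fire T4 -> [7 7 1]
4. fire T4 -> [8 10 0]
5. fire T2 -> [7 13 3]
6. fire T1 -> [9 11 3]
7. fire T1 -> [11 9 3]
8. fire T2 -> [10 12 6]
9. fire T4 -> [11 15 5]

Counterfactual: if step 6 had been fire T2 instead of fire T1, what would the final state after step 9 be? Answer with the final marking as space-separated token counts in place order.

(re-executing from step 6 with the substitution; state before step 6: [7 13 3])
6. fire T2 -> [6 16 6]
7. fire T1 -> [8 14 6]
8. fire T2 -> [7 17 9]
9. fire T4 -> [8 20 8]

8 20 8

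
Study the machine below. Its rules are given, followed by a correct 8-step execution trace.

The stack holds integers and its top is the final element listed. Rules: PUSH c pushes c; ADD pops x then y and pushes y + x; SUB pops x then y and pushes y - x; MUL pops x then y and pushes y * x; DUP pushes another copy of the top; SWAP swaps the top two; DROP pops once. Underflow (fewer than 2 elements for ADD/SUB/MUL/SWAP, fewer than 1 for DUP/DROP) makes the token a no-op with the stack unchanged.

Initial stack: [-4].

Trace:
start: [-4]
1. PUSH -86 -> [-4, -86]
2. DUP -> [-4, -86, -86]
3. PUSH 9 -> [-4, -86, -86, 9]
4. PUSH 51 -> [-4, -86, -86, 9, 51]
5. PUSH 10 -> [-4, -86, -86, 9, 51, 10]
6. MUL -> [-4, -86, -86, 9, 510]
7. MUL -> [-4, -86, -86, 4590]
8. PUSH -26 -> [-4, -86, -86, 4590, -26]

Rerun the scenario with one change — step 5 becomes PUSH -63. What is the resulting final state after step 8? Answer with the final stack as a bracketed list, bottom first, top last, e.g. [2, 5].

[-4, -86, -86, -28917, -26]

(re-executing from step 5 with the substitution; state before step 5: [-4, -86, -86, 9, 51])
5. PUSH -63 -> [-4, -86, -86, 9, 51, -63]
6. MUL -> [-4, -86, -86, 9, -3213]
7. MUL -> [-4, -86, -86, -28917]
8. PUSH -26 -> [-4, -86, -86, -28917, -26]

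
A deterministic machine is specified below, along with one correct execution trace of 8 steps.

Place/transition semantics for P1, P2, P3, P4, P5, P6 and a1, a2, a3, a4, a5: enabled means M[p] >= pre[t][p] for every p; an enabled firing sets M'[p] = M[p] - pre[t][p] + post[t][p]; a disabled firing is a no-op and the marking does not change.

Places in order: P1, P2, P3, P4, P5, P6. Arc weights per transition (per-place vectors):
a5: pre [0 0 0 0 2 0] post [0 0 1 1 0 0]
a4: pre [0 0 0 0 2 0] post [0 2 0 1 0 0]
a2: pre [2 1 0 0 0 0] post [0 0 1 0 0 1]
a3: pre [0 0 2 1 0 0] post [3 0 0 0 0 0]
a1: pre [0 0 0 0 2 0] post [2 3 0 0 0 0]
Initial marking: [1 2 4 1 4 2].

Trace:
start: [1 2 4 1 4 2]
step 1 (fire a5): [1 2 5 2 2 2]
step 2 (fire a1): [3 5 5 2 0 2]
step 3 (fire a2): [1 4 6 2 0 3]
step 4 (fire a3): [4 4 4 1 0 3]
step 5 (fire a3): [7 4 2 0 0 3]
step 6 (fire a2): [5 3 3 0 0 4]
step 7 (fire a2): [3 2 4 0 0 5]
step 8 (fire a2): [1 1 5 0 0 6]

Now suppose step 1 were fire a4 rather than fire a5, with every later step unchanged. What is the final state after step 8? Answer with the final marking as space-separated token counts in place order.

(re-executing from step 1 with the substitution; state before step 1: [1 2 4 1 4 2])
step 1 (fire a4): [1 4 4 2 2 2]
step 2 (fire a1): [3 7 4 2 0 2]
step 3 (fire a2): [1 6 5 2 0 3]
step 4 (fire a3): [4 6 3 1 0 3]
step 5 (fire a3): [7 6 1 0 0 3]
step 6 (fire a2): [5 5 2 0 0 4]
step 7 (fire a2): [3 4 3 0 0 5]
step 8 (fire a2): [1 3 4 0 0 6]

1 3 4 0 0 6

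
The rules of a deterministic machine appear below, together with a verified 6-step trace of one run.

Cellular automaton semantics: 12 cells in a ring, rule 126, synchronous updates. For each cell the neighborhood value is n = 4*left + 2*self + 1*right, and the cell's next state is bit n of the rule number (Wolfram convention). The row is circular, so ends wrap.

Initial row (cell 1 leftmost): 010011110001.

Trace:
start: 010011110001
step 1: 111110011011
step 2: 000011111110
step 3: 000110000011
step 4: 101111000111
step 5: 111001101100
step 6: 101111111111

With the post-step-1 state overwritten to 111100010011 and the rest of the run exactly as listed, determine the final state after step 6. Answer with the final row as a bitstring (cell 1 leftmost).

011111000110

state after step 1 := 111100010011
step 2: 000110111110
step 3: 001111100011
step 4: 111000110111
step 5: 001101111100
step 6: 011111000110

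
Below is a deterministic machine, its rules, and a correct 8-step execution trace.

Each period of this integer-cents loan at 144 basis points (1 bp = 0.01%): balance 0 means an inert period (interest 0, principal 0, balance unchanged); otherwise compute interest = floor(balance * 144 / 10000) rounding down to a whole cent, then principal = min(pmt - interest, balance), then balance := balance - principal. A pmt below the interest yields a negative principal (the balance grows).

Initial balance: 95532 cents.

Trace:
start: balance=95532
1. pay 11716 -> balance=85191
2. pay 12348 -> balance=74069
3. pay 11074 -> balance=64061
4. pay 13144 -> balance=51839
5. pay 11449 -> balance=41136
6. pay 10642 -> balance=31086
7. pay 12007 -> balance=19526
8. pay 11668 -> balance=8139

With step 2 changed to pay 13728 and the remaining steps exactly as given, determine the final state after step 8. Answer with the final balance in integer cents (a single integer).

(re-executing from step 2 with the substitution; state before step 2: balance=85191)
2. pay 13728 -> balance=72689
3. pay 11074 -> balance=62661
4. pay 13144 -> balance=50419
5. pay 11449 -> balance=39696
6. pay 10642 -> balance=29625
7. pay 12007 -> balance=18044
8. pay 11668 -> balance=6635

6635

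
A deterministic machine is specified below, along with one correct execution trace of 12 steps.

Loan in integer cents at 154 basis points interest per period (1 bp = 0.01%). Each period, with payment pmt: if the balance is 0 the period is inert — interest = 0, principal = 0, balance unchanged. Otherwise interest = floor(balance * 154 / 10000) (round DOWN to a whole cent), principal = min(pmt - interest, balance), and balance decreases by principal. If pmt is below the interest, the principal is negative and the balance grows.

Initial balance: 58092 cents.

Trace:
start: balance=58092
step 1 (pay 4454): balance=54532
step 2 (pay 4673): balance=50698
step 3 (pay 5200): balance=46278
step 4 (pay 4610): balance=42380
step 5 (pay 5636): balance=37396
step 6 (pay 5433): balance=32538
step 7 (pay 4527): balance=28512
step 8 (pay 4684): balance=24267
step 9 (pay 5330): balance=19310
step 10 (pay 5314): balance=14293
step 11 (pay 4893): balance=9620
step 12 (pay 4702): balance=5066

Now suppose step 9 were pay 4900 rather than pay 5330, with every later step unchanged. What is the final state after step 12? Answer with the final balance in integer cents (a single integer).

(re-executing from step 9 with the substitution; state before step 9: balance=24267)
step 9 (pay 4900): balance=19740
step 10 (pay 5314): balance=14729
step 11 (pay 4893): balance=10062
step 12 (pay 4702): balance=5514

5514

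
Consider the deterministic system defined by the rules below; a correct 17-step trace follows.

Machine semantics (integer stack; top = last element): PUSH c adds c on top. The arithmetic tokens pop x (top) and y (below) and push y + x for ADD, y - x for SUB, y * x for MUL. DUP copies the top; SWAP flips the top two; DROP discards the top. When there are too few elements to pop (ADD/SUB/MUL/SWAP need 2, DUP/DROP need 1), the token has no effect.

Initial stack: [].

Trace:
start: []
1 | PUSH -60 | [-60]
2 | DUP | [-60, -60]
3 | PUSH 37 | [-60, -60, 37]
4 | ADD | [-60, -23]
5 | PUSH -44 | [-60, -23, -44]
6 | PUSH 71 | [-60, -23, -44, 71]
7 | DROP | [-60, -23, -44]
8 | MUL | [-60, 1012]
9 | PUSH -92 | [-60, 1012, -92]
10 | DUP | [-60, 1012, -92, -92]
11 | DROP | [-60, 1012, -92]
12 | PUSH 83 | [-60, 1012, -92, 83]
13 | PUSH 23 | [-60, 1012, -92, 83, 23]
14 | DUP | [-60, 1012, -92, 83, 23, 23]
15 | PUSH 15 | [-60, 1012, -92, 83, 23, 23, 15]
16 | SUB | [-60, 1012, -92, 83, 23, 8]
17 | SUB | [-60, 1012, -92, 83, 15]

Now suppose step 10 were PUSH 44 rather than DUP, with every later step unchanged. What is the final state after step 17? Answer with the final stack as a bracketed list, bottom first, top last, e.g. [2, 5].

[-60, 1012, -92, 83, 15]

(re-executing from step 10 with the substitution; state before step 10: [-60, 1012, -92])
10 | PUSH 44 | [-60, 1012, -92, 44]
11 | DROP | [-60, 1012, -92]
12 | PUSH 83 | [-60, 1012, -92, 83]
13 | PUSH 23 | [-60, 1012, -92, 83, 23]
14 | DUP | [-60, 1012, -92, 83, 23, 23]
15 | PUSH 15 | [-60, 1012, -92, 83, 23, 23, 15]
16 | SUB | [-60, 1012, -92, 83, 23, 8]
17 | SUB | [-60, 1012, -92, 83, 15]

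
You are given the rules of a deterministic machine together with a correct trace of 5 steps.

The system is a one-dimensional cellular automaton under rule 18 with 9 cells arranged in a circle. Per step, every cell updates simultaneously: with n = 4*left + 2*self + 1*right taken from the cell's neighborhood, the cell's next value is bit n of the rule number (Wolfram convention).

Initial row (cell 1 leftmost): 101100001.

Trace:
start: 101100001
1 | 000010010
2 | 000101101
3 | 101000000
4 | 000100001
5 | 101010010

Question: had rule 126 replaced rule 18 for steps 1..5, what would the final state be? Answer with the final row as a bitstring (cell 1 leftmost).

111000000

(re-executing steps 1..5 under rule 126; state before step 1: 101100001)
1 | 111110011
2 | 000011110
3 | 000110011
4 | 101111111
5 | 111000000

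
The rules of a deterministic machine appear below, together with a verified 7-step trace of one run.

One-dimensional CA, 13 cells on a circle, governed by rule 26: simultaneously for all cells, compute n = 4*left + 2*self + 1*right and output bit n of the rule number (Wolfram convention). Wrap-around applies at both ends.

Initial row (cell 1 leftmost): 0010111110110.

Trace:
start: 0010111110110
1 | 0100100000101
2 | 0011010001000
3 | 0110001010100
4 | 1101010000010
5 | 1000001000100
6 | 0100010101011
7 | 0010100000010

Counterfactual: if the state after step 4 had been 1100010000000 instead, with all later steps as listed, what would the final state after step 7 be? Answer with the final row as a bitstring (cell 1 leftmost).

state after step 4 := 1100010000000
5 | 1010101000001
6 | 0000000100011
7 | 1000001010110

1000001010110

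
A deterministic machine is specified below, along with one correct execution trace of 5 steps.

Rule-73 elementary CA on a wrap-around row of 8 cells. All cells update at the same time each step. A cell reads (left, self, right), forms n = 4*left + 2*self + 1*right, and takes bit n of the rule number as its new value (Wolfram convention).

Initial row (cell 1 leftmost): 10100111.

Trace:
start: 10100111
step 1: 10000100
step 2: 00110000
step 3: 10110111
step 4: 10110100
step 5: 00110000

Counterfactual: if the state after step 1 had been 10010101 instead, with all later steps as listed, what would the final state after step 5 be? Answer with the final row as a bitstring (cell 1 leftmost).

state after step 1 := 10010101
step 2: 10000001
step 3: 10111101
step 4: 10100101
step 5: 10000001

10000001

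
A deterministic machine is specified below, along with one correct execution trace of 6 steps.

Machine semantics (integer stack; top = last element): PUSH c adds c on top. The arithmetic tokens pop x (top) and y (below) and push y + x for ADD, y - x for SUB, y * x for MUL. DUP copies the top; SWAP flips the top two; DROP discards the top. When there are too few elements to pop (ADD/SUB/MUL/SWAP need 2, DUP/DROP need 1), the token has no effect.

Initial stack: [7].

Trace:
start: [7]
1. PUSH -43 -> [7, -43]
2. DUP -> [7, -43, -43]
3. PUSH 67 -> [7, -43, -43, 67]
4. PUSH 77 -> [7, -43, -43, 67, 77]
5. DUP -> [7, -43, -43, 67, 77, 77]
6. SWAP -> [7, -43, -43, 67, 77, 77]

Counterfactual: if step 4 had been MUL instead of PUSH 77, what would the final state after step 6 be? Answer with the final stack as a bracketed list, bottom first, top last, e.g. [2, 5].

(re-executing from step 4 with the substitution; state before step 4: [7, -43, -43, 67])
4. MUL -> [7, -43, -2881]
5. DUP -> [7, -43, -2881, -2881]
6. SWAP -> [7, -43, -2881, -2881]

[7, -43, -2881, -2881]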